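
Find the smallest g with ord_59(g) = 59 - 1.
p - 1 = 58 has prime divisors 2, 29. h is a primitive root mod 59 iff h^(58/q) ≢ 1 (mod 59) for each such q.
h = 2: 2^29 ≡ 58, 2^2 ≡ 4 (mod 59); none is 1, so 2 has order 58 and is a primitive root.
The smallest primitive root mod 59 is g = 2.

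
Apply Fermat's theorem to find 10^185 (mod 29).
By Fermat: 10^{28} ≡ 1 (mod 29). 185 = 6×28 + 17. So 10^{185} ≡ 10^{17} ≡ 15 (mod 29)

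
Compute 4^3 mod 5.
3 = 2 + 1 (binary 11). Repeated squaring mod 5: 4^1 ≡ 4; 4^2 ≡ 4² = 16 ≡ 1. Multiply: 4^3 = 4^2 × 4^1 ≡ 1 × 4 (mod 5): 1 × 4 = 4 ≡ 4. So 4^3 ≡ 4 (mod 5).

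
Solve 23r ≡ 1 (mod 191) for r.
23^(-1) ≡ 108 (mod 191). Verification: 23 × 108 = 2484 ≡ 1 (mod 191)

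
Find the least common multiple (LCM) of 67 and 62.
4154

First find GCD(67, 62) using the Euclidean algorithm:
67 = 1 × 62 + 5
62 = 12 × 5 + 2
5 = 2 × 2 + 1
2 = 2 × 1 + 0
GCD(67, 62) = 1

LCM formula: LCM(a, b) = (a × b) / GCD(a, b)
LCM(67, 62) = (67 × 62) / 1
LCM(67, 62) = 4154 / 1
LCM(67, 62) = 4154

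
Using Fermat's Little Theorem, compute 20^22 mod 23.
By Fermat's Little Theorem, 20^{22} ≡ 1 (mod 23) since 23 is prime and gcd(20, 23) = 1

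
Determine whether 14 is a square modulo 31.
By Euler's criterion: 14^{15} ≡ 1 (mod 31). Since this equals 1, 14 is a QR.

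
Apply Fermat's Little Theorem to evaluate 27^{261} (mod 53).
27

By Fermat's Little Theorem, a^(p-1) ≡ 1 (mod p) for prime p and gcd(a, p) = 1
Here p = 53, so 27^52 ≡ 1 (mod 53)
We can reduce the exponent: 261 mod 52 = 1
So 27^261 ≡ 27^1 (mod 53)
Computing: 27^1 mod 53 = 27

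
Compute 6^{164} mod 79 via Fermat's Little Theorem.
76

By Fermat's Little Theorem, a^(p-1) ≡ 1 (mod p) for prime p and gcd(a, p) = 1
Here p = 79, so 6^78 ≡ 1 (mod 79)
We can reduce the exponent: 164 mod 78 = 8
So 6^164 ≡ 6^8 (mod 79)
Computing: 6^8 mod 79 = 76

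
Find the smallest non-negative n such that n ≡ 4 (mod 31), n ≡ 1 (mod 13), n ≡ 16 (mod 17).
4096

Using the Chinese Remainder Theorem:
M = product of moduli = 6851
For equation 1: M_1 = 221, 221 ≡ 4 (mod 31), inverse of 221 mod 31 is 8 (check: 4 × 8 = 32 ≡ 1 (mod 31))
For equation 2: M_2 = 527, 527 ≡ 7 (mod 13), inverse of 527 mod 13 is 2 (check: 7 × 2 = 14 ≡ 1 (mod 13))
For equation 3: M_3 = 403, 403 ≡ 12 (mod 17), inverse of 403 mod 17 is 10 (check: 12 × 10 = 120 ≡ 1 (mod 17))
Combine: n ≡ Σ r_i×M_i×(M_i⁻¹ mod m_i) = 4×221×8 + 1×527×2 + 16×403×10 = 7072 + 1054 + 64480 = 72606
72606 mod 6851 = 4096
n ≡ 4096 (mod 6851)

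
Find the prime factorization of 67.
67

Divide by primes starting from smallest:
67 ÷ 67 = 1

67 = 67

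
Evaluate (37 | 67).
(37/67) = 37^{33} mod 67 = 1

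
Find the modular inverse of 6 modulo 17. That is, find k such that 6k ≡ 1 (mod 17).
3

Using Extended Euclidean Algorithm:
gcd(6, 17) = 1
Bezout coefficients: 6 × 3 + 17 × -1 = 1
So 6 × 3 ≡ 1 (mod 17)
The inverse is 3 mod 17 = 3
Verification: 6 × 3 = 18 = 1 × 17 + 1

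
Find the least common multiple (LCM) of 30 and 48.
240

First find GCD(30, 48) using the Euclidean algorithm:
30 = 0 × 48 + 30
48 = 1 × 30 + 18
30 = 1 × 18 + 12
18 = 1 × 12 + 6
12 = 2 × 6 + 0
GCD(30, 48) = 6

LCM formula: LCM(a, b) = (a × b) / GCD(a, b)
LCM(30, 48) = (30 × 48) / 6
LCM(30, 48) = 1440 / 6
LCM(30, 48) = 240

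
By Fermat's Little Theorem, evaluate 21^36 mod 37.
By Fermat's Little Theorem, 21^{36} ≡ 1 (mod 37) since 37 is prime and gcd(21, 37) = 1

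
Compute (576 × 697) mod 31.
22

(576 × 697) = 401472
401472 mod 31 = 22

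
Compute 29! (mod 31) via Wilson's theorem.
(30)! = (29)! × (30) ≡ -1 (mod 31). So (29)! ≡ -1 × (30)^(-1) ≡ (-1)×(-1) = 1 (mod 31)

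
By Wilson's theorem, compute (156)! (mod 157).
By Wilson's theorem, (156)! ≡ -1 ≡ 156 (mod 157)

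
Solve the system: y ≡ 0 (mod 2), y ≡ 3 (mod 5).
M = 2 × 5 = 10. M₁ = 5, y₁ ≡ 1 (mod 2). M₂ = 2, y₂ ≡ 3 (mod 5). y = 0×5×1 + 3×2×3 ≡ 8 (mod 10)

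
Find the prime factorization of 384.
2^7 × 3

Divide by primes starting from smallest:
384 ÷ 2 = 192
192 ÷ 2 = 96
96 ÷ 2 = 48
48 ÷ 2 = 24
24 ÷ 2 = 12
12 ÷ 2 = 6
6 ÷ 2 = 3
3 ÷ 3 = 1

384 = 2^7 × 3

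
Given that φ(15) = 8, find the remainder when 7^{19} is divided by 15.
By Euler: 7^{8} ≡ 1 (mod 15) since gcd(7, 15) = 1. 19 = 2×8 + 3. So 7^{19} ≡ 7^{3} ≡ 13 (mod 15)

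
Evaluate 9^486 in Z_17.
Using Fermat: 9^{16} ≡ 1 (mod 17). 486 ≡ 6 (mod 16). So 9^{486} ≡ 9^{6} ≡ 4 (mod 17)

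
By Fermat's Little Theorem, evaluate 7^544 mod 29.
By Fermat: 7^{28} ≡ 1 (mod 29). 544 ≡ 12 (mod 28). So 7^{544} ≡ 7^{12} ≡ 16 (mod 29)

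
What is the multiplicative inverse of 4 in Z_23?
6

Using Extended Euclidean Algorithm:
gcd(4, 23) = 1
Bezout coefficients: 4 × 6 + 23 × -1 = 1
So 4 × 6 ≡ 1 (mod 23)
The inverse is 6 mod 23 = 6
Verification: 4 × 6 = 24 = 1 × 23 + 1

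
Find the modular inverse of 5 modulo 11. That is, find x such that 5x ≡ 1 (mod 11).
9

Using Extended Euclidean Algorithm:
gcd(5, 11) = 1
Bezout coefficients: 5 × -2 + 11 × 1 = 1
So 5 × -2 ≡ 1 (mod 11)
The inverse is -2 mod 11 = 9
Verification: 5 × 9 = 45 = 4 × 11 + 1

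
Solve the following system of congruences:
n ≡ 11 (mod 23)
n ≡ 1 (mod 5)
11

Using the Chinese Remainder Theorem:
M = product of moduli = 115
For equation 1: M_1 = 5, 5 ≡ 5 (mod 23), inverse of 5 mod 23 is 14 (check: 5 × 14 = 70 ≡ 1 (mod 23))
For equation 2: M_2 = 23, 23 ≡ 3 (mod 5), inverse of 23 mod 5 is 2 (check: 3 × 2 = 6 ≡ 1 (mod 5))
Combine: n ≡ Σ r_i×M_i×(M_i⁻¹ mod m_i) = 11×5×14 + 1×23×2 = 770 + 46 = 816
816 mod 115 = 11
n ≡ 11 (mod 115)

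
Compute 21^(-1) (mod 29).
21^(-1) ≡ 18 (mod 29). Verification: 21 × 18 = 378 ≡ 1 (mod 29)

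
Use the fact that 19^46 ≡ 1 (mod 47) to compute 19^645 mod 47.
By Fermat: 19^{46} ≡ 1 (mod 47). 645 ≡ 1 (mod 46). So 19^{645} ≡ 19^{1} ≡ 19 (mod 47)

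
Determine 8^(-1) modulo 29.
8^(-1) ≡ 11 (mod 29). Verification: 8 × 11 = 88 ≡ 1 (mod 29)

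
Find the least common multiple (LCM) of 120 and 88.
1320

First find GCD(120, 88) using the Euclidean algorithm:
120 = 1 × 88 + 32
88 = 2 × 32 + 24
32 = 1 × 24 + 8
24 = 3 × 8 + 0
GCD(120, 88) = 8

LCM formula: LCM(a, b) = (a × b) / GCD(a, b)
LCM(120, 88) = (120 × 88) / 8
LCM(120, 88) = 10560 / 8
LCM(120, 88) = 1320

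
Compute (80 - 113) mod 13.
6

(80 - 113) = -33
-33 mod 13 = 6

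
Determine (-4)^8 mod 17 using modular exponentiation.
(-4) ≡ 13 (mod 17). 8 = 8 (binary 1000). Repeated squaring mod 17: 13^1 ≡ 13; 13^2 ≡ 13² = 169 ≡ 16; 13^4 ≡ 16² = 256 ≡ 1; 13^8 ≡ 1² = 1 ≡ 1. So (-4)^8 ≡ 1 (mod 17).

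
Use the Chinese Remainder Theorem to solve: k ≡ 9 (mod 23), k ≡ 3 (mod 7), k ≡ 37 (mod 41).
5736

Using the Chinese Remainder Theorem:
M = product of moduli = 6601
For equation 1: M_1 = 287, 287 ≡ 11 (mod 23), inverse of 287 mod 23 is 21 (check: 11 × 21 = 231 ≡ 1 (mod 23))
For equation 2: M_2 = 943, 943 ≡ 5 (mod 7), inverse of 943 mod 7 is 3 (check: 5 × 3 = 15 ≡ 1 (mod 7))
For equation 3: M_3 = 161, 161 ≡ 38 (mod 41), inverse of 161 mod 41 is 27 (check: 38 × 27 = 1026 ≡ 1 (mod 41))
Combine: k ≡ Σ r_i×M_i×(M_i⁻¹ mod m_i) = 9×287×21 + 3×943×3 + 37×161×27 = 54243 + 8487 + 160839 = 223569
223569 mod 6601 = 5736
k ≡ 5736 (mod 6601)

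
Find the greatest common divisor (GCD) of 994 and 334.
2

Using the Euclidean algorithm:
994 = 2 × 334 + 326
334 = 1 × 326 + 8
326 = 40 × 8 + 6
8 = 1 × 6 + 2
6 = 3 × 2 + 0

GCD(994, 334) = 2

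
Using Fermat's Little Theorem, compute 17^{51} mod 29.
12

By Fermat's Little Theorem, a^(p-1) ≡ 1 (mod p) for prime p and gcd(a, p) = 1
Here p = 29, so 17^28 ≡ 1 (mod 29)
We can reduce the exponent: 51 mod 28 = 23
So 17^51 ≡ 17^23 (mod 29)
Computing: 17^23 mod 29 = 12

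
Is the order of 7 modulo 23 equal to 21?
No, the actual order is 22, not 21.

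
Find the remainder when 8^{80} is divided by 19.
By Fermat: 8^{18} ≡ 1 (mod 19). 80 = 4×18 + 8. So 8^{80} ≡ 8^{8} ≡ 7 (mod 19)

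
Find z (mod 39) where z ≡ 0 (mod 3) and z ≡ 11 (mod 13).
M = 3 × 13 = 39. M₁ = 13, y₁ ≡ 1 (mod 3). M₂ = 3, y₂ ≡ 9 (mod 13). z = 0×13×1 + 11×3×9 ≡ 24 (mod 39)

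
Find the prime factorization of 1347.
3 × 449

Divide by primes starting from smallest:
1347 ÷ 3 = 449
449 ÷ 449 = 1

1347 = 3 × 449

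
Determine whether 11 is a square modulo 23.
By Euler's criterion: 11^{11} ≡ 22 (mod 23). Since this equals -1 (≡ 22), 11 is not a QR.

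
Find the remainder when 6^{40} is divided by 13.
By Fermat: 6^{12} ≡ 1 (mod 13). 40 = 3×12 + 4. So 6^{40} ≡ 6^{4} ≡ 9 (mod 13)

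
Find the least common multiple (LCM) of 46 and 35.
1610

First find GCD(46, 35) using the Euclidean algorithm:
46 = 1 × 35 + 11
35 = 3 × 11 + 2
11 = 5 × 2 + 1
2 = 2 × 1 + 0
GCD(46, 35) = 1

LCM formula: LCM(a, b) = (a × b) / GCD(a, b)
LCM(46, 35) = (46 × 35) / 1
LCM(46, 35) = 1610 / 1
LCM(46, 35) = 1610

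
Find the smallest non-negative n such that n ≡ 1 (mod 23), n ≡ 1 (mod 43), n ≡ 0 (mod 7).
2968

Using the Chinese Remainder Theorem:
M = product of moduli = 6923
For equation 1: M_1 = 301, 301 ≡ 2 (mod 23), inverse of 301 mod 23 is 12 (check: 2 × 12 = 24 ≡ 1 (mod 23))
For equation 2: M_2 = 161, 161 ≡ 32 (mod 43), inverse of 161 mod 43 is 39 (check: 32 × 39 = 1248 ≡ 1 (mod 43))
For equation 3: M_3 = 989, 989 ≡ 2 (mod 7), inverse of 989 mod 7 is 4 (check: 2 × 4 = 8 ≡ 1 (mod 7))
Combine: n ≡ Σ r_i×M_i×(M_i⁻¹ mod m_i) = 1×301×12 + 1×161×39 + 0×989×4 = 3612 + 6279 + 0 = 9891
9891 mod 6923 = 2968
n ≡ 2968 (mod 6923)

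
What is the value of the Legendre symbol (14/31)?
(14/31) = 14^{15} mod 31 = 1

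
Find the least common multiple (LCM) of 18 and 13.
234

First find GCD(18, 13) using the Euclidean algorithm:
18 = 1 × 13 + 5
13 = 2 × 5 + 3
5 = 1 × 3 + 2
3 = 1 × 2 + 1
2 = 2 × 1 + 0
GCD(18, 13) = 1

LCM formula: LCM(a, b) = (a × b) / GCD(a, b)
LCM(18, 13) = (18 × 13) / 1
LCM(18, 13) = 234 / 1
LCM(18, 13) = 234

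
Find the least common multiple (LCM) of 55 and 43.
2365

First find GCD(55, 43) using the Euclidean algorithm:
55 = 1 × 43 + 12
43 = 3 × 12 + 7
12 = 1 × 7 + 5
7 = 1 × 5 + 2
5 = 2 × 2 + 1
2 = 2 × 1 + 0
GCD(55, 43) = 1

LCM formula: LCM(a, b) = (a × b) / GCD(a, b)
LCM(55, 43) = (55 × 43) / 1
LCM(55, 43) = 2365 / 1
LCM(55, 43) = 2365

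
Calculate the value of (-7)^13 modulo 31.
Using repeated squaring. (-7) ≡ 24 (mod 31). 13 = 8 + 4 + 1 (binary 1101). Repeated squaring mod 31: 24^1 ≡ 24; 24^2 ≡ 24² = 576 ≡ 18; 24^4 ≡ 18² = 324 ≡ 14; 24^8 ≡ 14² = 196 ≡ 10. Multiply: (-7)^13 ≡ 24^8 × 24^4 × 24^1 ≡ 10 × 14 × 24 (mod 31): 10 × 14 = 140 ≡ 16; 16 × 24 = 384 ≡ 12. So (-7)^13 ≡ 12 (mod 31).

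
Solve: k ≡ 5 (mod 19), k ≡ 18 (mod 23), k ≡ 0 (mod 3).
M = 19 × 23 × 3 = 1311. M₁ = 69, y₁ ≡ 8 (mod 19). M₂ = 57, y₂ ≡ 21 (mod 23). M₃ = 437, y₃ ≡ 2 (mod 3). k = 5×69×8 + 18×57×21 + 0×437×2 ≡ 708 (mod 1311)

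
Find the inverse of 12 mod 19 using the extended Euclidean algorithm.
Extended GCD: 12(8) + 19(-5) = 1. So 12^(-1) ≡ 8 ≡ 8 (mod 19). Verify: 12 × 8 = 96 ≡ 1 (mod 19)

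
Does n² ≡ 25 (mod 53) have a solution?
By Euler's criterion: 25^{26} ≡ 1 (mod 53). Since this equals 1, 25 is a QR.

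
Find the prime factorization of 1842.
2 × 3 × 307

Divide by primes starting from smallest:
1842 ÷ 2 = 921
921 ÷ 3 = 307
307 ÷ 307 = 1

1842 = 2 × 3 × 307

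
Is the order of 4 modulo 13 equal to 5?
No, the actual order is 6, not 5.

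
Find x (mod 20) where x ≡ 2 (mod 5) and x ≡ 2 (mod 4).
M = 5 × 4 = 20. M₁ = 4, y₁ ≡ 4 (mod 5). M₂ = 5, y₂ ≡ 1 (mod 4). x = 2×4×4 + 2×5×1 ≡ 2 (mod 20)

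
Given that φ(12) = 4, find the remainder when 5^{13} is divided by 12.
By Euler: 5^{4} ≡ 1 (mod 12) since gcd(5, 12) = 1. 13 = 3×4 + 1. So 5^{13} ≡ 5^{1} ≡ 5 (mod 12)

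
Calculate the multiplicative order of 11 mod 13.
Powers of 11 mod 13: 11^1≡11, 11^2≡4, 11^3≡5, 11^4≡3, 11^5≡7, 11^6≡12, 11^7≡2, 11^8≡9, 11^9≡8, 11^10≡10, 11^11≡6, 11^12≡1. Order = 12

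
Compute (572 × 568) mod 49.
26

(572 × 568) = 324896
324896 mod 49 = 26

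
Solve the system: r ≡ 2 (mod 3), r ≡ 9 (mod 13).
M = 3 × 13 = 39. M₁ = 13, y₁ ≡ 1 (mod 3). M₂ = 3, y₂ ≡ 9 (mod 13). r = 2×13×1 + 9×3×9 ≡ 35 (mod 39)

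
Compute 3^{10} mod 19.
16

Using successive squaring:
Binary expansion of 10: 1010
Powers of 3 mod 19 (each is the square of the previous):
  3^1 ≡ 3 (mod 19)
  3^2 ≡ 3² = 9 ≡ 9 (mod 19)
  3^4 ≡ 9² = 81 ≡ 5 (mod 19)
  3^8 ≡ 5² = 25 ≡ 6 (mod 19)
10 = 8 + 2, so 3^10 = 3^8 × 3^2 ≡ 6 × 9 (mod 19)
Multiplying step by step:
  6 × 9 = 54 ≡ 16 (mod 19)
Result: 3^10 ≡ 16 (mod 19)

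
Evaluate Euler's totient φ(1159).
1080

Prime factorization: 1159 = 19 × 61
Using the formula φ(n) = n × Π(1 - 1/p) for each prime factor p:
φ(1159) = 1159 × (1 - 1/19) × (1 - 1/61)
φ(1159) = 1080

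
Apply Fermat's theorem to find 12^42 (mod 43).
By Fermat's Little Theorem, 12^{42} ≡ 1 (mod 43) since 43 is prime and gcd(12, 43) = 1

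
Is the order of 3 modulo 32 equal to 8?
Yes, ord_32(3) = 8.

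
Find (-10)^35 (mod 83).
Using repeated squaring. (-10) ≡ 73 (mod 83). 35 = 32 + 2 + 1 (binary 100011). Repeated squaring mod 83: 73^1 ≡ 73; 73^2 ≡ 73² = 5329 ≡ 17; 73^4 ≡ 17² = 289 ≡ 40; 73^8 ≡ 40² = 1600 ≡ 23; 73^16 ≡ 23² = 529 ≡ 31; 73^32 ≡ 31² = 961 ≡ 48. Multiply: (-10)^35 ≡ 73^32 × 73^2 × 73^1 ≡ 48 × 17 × 73 (mod 83): 48 × 17 = 816 ≡ 69; 69 × 73 = 5037 ≡ 57. So (-10)^35 ≡ 57 (mod 83).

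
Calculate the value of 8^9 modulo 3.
8 ≡ 2 (mod 3). 9 = 8 + 1 (binary 1001). Repeated squaring mod 3: 2^1 ≡ 2; 2^2 ≡ 2² = 4 ≡ 1; 2^4 ≡ 1² = 1 ≡ 1; 2^8 ≡ 1² = 1 ≡ 1. Multiply: 8^9 ≡ 2^8 × 2^1 ≡ 1 × 2 (mod 3): 1 × 2 = 2 ≡ 2. So 8^9 ≡ 2 (mod 3).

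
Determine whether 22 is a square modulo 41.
By Euler's criterion: 22^{20} ≡ 40 (mod 41). Since this equals -1 (≡ 40), 22 is not a QR.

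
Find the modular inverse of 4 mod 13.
4^(-1) ≡ 10 (mod 13). Verification: 4 × 10 = 40 ≡ 1 (mod 13)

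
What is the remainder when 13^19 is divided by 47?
Using repeated squaring. 19 = 16 + 2 + 1 (binary 10011). Repeated squaring mod 47: 13^1 ≡ 13; 13^2 ≡ 13² = 169 ≡ 28; 13^4 ≡ 28² = 784 ≡ 32; 13^8 ≡ 32² = 1024 ≡ 37; 13^16 ≡ 37² = 1369 ≡ 6. Multiply: 13^19 = 13^16 × 13^2 × 13^1 ≡ 6 × 28 × 13 (mod 47): 6 × 28 = 168 ≡ 27; 27 × 13 = 351 ≡ 22. So 13^19 ≡ 22 (mod 47).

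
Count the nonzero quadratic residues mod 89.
For prime 89, there are (p-1)/2 = (89-1)/2 = 44 quadratic residues (excluding 0).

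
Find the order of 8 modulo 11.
Powers of 8 mod 11: 8^1≡8, 8^2≡9, 8^3≡6, 8^4≡4, 8^5≡10, 8^6≡3, 8^7≡2, 8^8≡5, 8^9≡7, 8^10≡1. Order = 10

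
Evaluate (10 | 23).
(10/23) = 10^{11} mod 23 = -1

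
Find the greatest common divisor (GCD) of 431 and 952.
1

Using the Euclidean algorithm:
431 = 0 × 952 + 431
952 = 2 × 431 + 90
431 = 4 × 90 + 71
90 = 1 × 71 + 19
71 = 3 × 19 + 14
19 = 1 × 14 + 5
14 = 2 × 5 + 4
5 = 1 × 4 + 1
4 = 4 × 1 + 0

GCD(431, 952) = 1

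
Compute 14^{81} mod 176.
80

Using successive squaring:
Binary expansion of 81: 1010001
Powers of 14 mod 176 (each is the square of the previous):
  14^1 ≡ 14 (mod 176)
  14^2 ≡ 14² = 196 ≡ 20 (mod 176)
  14^4 ≡ 20² = 400 ≡ 48 (mod 176)
  14^8 ≡ 48² = 2304 ≡ 16 (mod 176)
  14^16 ≡ 16² = 256 ≡ 80 (mod 176)
  14^32 ≡ 80² = 6400 ≡ 64 (mod 176)
  14^64 ≡ 64² = 4096 ≡ 48 (mod 176)
81 = 64 + 16 + 1, so 14^81 = 14^64 × 14^16 × 14^1 ≡ 48 × 80 × 14 (mod 176)
Multiplying step by step:
  48 × 80 = 3840 ≡ 144 (mod 176)
  144 × 14 = 2016 ≡ 80 (mod 176)
Result: 14^81 ≡ 80 (mod 176)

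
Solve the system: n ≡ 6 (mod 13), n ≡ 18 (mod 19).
M = 13 × 19 = 247. M₁ = 19, y₁ ≡ 11 (mod 13). M₂ = 13, y₂ ≡ 3 (mod 19). n = 6×19×11 + 18×13×3 ≡ 227 (mod 247)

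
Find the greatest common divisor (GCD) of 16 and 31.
1

Using the Euclidean algorithm:
16 = 0 × 31 + 16
31 = 1 × 16 + 15
16 = 1 × 15 + 1
15 = 15 × 1 + 0

GCD(16, 31) = 1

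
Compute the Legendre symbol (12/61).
(12/61) = 12^{30} mod 61 = 1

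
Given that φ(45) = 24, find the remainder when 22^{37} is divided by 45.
By Euler: 22^{24} ≡ 1 (mod 45) since gcd(22, 45) = 1. 37 = 1×24 + 13. So 22^{37} ≡ 22^{13} ≡ 22 (mod 45)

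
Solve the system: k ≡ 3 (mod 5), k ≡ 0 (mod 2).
M = 5 × 2 = 10. M₁ = 2, y₁ ≡ 3 (mod 5). M₂ = 5, y₂ ≡ 1 (mod 2). k = 3×2×3 + 0×5×1 ≡ 8 (mod 10)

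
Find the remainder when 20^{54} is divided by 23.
By Fermat: 20^{22} ≡ 1 (mod 23). 54 = 2×22 + 10. So 20^{54} ≡ 20^{10} ≡ 8 (mod 23)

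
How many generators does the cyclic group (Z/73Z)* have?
24

The number of primitive roots modulo p is φ(p-1) = φ(72)
φ(72) = 24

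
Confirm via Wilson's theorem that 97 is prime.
(96)! mod 97 = 96. Since this equals -1 (mod 97), Wilson confirms 97 is prime.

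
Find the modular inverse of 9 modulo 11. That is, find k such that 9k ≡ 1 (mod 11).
5

Using Extended Euclidean Algorithm:
gcd(9, 11) = 1
Bezout coefficients: 9 × 5 + 11 × -4 = 1
So 9 × 5 ≡ 1 (mod 11)
The inverse is 5 mod 11 = 5
Verification: 9 × 5 = 45 = 4 × 11 + 1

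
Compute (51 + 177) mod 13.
7

(51 + 177) = 228
228 mod 13 = 7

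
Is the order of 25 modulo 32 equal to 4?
Yes, ord_32(25) = 4.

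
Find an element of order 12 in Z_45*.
2 has order 12 mod 45 since 2^{12} ≡ 1 (mod 45) and no smaller power works.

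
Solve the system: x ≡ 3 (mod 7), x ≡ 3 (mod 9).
M = 7 × 9 = 63. M₁ = 9, y₁ ≡ 4 (mod 7). M₂ = 7, y₂ ≡ 4 (mod 9). x = 3×9×4 + 3×7×4 ≡ 3 (mod 63)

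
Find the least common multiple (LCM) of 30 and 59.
1770

First find GCD(30, 59) using the Euclidean algorithm:
30 = 0 × 59 + 30
59 = 1 × 30 + 29
30 = 1 × 29 + 1
29 = 29 × 1 + 0
GCD(30, 59) = 1

LCM formula: LCM(a, b) = (a × b) / GCD(a, b)
LCM(30, 59) = (30 × 59) / 1
LCM(30, 59) = 1770 / 1
LCM(30, 59) = 1770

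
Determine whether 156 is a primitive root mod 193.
p - 1 = 192 has prime divisors 2, 3. Check 156^(192/q) mod 193 for each: 156^(192/2) = 156^96 ≡ 192, 156^(192/3) = 156^64 ≡ 108 (mod 193). None of these is 1, so 156 has order 192 = φ(193), so it is a primitive root mod 193.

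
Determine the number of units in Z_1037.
960

Prime factorization: 1037 = 17 × 61
Using the formula φ(n) = n × Π(1 - 1/p) for each prime factor p:
φ(1037) = 1037 × (1 - 1/17) × (1 - 1/61)
φ(1037) = 960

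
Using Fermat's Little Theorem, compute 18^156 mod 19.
By Fermat: 18^{18} ≡ 1 (mod 19). 156 = 8×18 + 12. So 18^{156} ≡ 18^{12} ≡ 1 (mod 19)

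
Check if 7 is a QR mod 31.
By Euler's criterion: 7^{15} ≡ 1 (mod 31). Since this equals 1, 7 is a QR.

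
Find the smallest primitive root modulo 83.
2

A primitive root g modulo p has order p-1 = 82
Prime divisors of 82: [2, 41]
g is a primitive root iff g^(82/q) ≢ 1 (mod 83) for each prime divisor q
Testing small values:
  g = 2: 2^41 ≡ 82, 2^2 ≡ 4 (mod 83) → none is 1, primitive root!
The smallest primitive root is 2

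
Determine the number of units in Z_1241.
1152

Prime factorization: 1241 = 17 × 73
Using the formula φ(n) = n × Π(1 - 1/p) for each prime factor p:
φ(1241) = 1241 × (1 - 1/17) × (1 - 1/73)
φ(1241) = 1152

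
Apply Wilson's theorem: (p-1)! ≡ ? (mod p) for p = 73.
By Wilson's theorem, (72)! ≡ -1 ≡ 72 (mod 73)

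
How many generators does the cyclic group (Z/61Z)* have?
16

The number of primitive roots modulo p is φ(p-1) = φ(60)
φ(60) = 16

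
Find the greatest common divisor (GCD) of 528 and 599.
1

Using the Euclidean algorithm:
528 = 0 × 599 + 528
599 = 1 × 528 + 71
528 = 7 × 71 + 31
71 = 2 × 31 + 9
31 = 3 × 9 + 4
9 = 2 × 4 + 1
4 = 4 × 1 + 0

GCD(528, 599) = 1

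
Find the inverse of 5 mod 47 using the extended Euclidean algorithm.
Extended GCD: 5(19) + 47(-2) = 1. So 5^(-1) ≡ 19 ≡ 19 (mod 47). Verify: 5 × 19 = 95 ≡ 1 (mod 47)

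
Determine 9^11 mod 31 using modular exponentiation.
Using repeated squaring. 11 = 8 + 2 + 1 (binary 1011). Repeated squaring mod 31: 9^1 ≡ 9; 9^2 ≡ 9² = 81 ≡ 19; 9^4 ≡ 19² = 361 ≡ 20; 9^8 ≡ 20² = 400 ≡ 28. Multiply: 9^11 = 9^8 × 9^2 × 9^1 ≡ 28 × 19 × 9 (mod 31): 28 × 19 = 532 ≡ 5; 5 × 9 = 45 ≡ 14. So 9^11 ≡ 14 (mod 31).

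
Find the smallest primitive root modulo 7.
3

A primitive root g modulo p has order p-1 = 6
Prime divisors of 6: [2, 3]
g is a primitive root iff g^(6/q) ≢ 1 (mod 7) for each prime divisor q
Testing small values:
  g = 2: 2^3 ≡ 1, 2^2 ≡ 4 (mod 7) → 2^3 ≡ 1, not primitive root
  g = 3: 3^3 ≡ 6, 3^2 ≡ 2 (mod 7) → none is 1, primitive root!
The smallest primitive root is 3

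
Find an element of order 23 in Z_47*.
2 has order 23 mod 47 since 2^{23} ≡ 1 (mod 47) and no smaller power works.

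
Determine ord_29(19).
Powers of 19 mod 29: 19^1≡19, 19^2≡13, 19^3≡15, 19^4≡24, 19^5≡21, 19^6≡22, 19^7≡12, 19^8≡25, 19^9≡11, 19^10≡6, 19^11≡27, 19^12≡20, 19^13≡3, 19^14≡28, 19^15≡10, 19^16≡16, 19^17≡14, 19^18≡5, 19^19≡8, 19^20≡7, 19^21≡17, 19^22≡4, 19^23≡18, 19^24≡23, 19^25≡2, 19^26≡9, 19^27≡26, 19^28≡1. Order = 28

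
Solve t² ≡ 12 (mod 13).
The square roots of 12 mod 13 are 8 and 5. Verify: 8² = 64 ≡ 12 (mod 13)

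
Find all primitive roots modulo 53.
Primitive roots mod 53: {2, 3, 5, 8, 12, 14, 18, 19, 20, 21, 22, 26, 27, 31, 32, 33, 34, 35, 39, 41, 45, 48, 50, 51}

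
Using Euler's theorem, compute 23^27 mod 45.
By Euler: 23^{24} ≡ 1 (mod 45) since gcd(23, 45) = 1. 27 = 1×24 + 3. So 23^{27} ≡ 23^{3} ≡ 17 (mod 45)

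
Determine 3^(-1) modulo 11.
3^(-1) ≡ 4 (mod 11). Verification: 3 × 4 = 12 ≡ 1 (mod 11)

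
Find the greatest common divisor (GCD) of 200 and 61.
1

Using the Euclidean algorithm:
200 = 3 × 61 + 17
61 = 3 × 17 + 10
17 = 1 × 10 + 7
10 = 1 × 7 + 3
7 = 2 × 3 + 1
3 = 3 × 1 + 0

GCD(200, 61) = 1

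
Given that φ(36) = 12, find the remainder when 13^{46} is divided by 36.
By Euler: 13^{12} ≡ 1 (mod 36) since gcd(13, 36) = 1. 46 = 3×12 + 10. So 13^{46} ≡ 13^{10} ≡ 13 (mod 36)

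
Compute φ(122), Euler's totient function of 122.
60

Prime factorization: 122 = 2 × 61
Using the formula φ(n) = n × Π(1 - 1/p) for each prime factor p:
φ(122) = 122 × (1 - 1/2) × (1 - 1/61)
φ(122) = 60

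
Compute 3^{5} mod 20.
3

Using successive squaring:
Binary expansion of 5: 101
Powers of 3 mod 20 (each is the square of the previous):
  3^1 ≡ 3 (mod 20)
  3^2 ≡ 3² = 9 ≡ 9 (mod 20)
  3^4 ≡ 9² = 81 ≡ 1 (mod 20)
5 = 4 + 1, so 3^5 = 3^4 × 3^1 ≡ 1 × 3 (mod 20)
Multiplying step by step:
  1 × 3 = 3 ≡ 3 (mod 20)
Result: 3^5 ≡ 3 (mod 20)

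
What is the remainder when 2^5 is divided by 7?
5 = 4 + 1 (binary 101). Repeated squaring mod 7: 2^1 ≡ 2; 2^2 ≡ 2² = 4 ≡ 4; 2^4 ≡ 4² = 16 ≡ 2. Multiply: 2^5 = 2^4 × 2^1 ≡ 2 × 2 (mod 7): 2 × 2 = 4 ≡ 4. So 2^5 ≡ 4 (mod 7).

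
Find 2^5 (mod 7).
5 = 4 + 1 (binary 101). Repeated squaring mod 7: 2^1 ≡ 2; 2^2 ≡ 2² = 4 ≡ 4; 2^4 ≡ 4² = 16 ≡ 2. Multiply: 2^5 = 2^4 × 2^1 ≡ 2 × 2 (mod 7): 2 × 2 = 4 ≡ 4. So 2^5 ≡ 4 (mod 7).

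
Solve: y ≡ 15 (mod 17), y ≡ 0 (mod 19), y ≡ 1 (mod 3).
M = 17 × 19 × 3 = 969. M₁ = 57, y₁ ≡ 3 (mod 17). M₂ = 51, y₂ ≡ 3 (mod 19). M₃ = 323, y₃ ≡ 2 (mod 3). y = 15×57×3 + 0×51×3 + 1×323×2 ≡ 304 (mod 969)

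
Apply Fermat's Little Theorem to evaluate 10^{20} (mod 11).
1

By Fermat's Little Theorem, a^(p-1) ≡ 1 (mod p) for prime p and gcd(a, p) = 1
Here p = 11, so 10^10 ≡ 1 (mod 11)
We can reduce the exponent: 20 mod 10 = 0
So 10^20 ≡ 10^0 (mod 11)
Computing: 10^0 mod 11 = 1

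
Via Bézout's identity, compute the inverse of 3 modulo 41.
Extended GCD: 3(14) + 41(-1) = 1. So 3^(-1) ≡ 14 ≡ 14 (mod 41). Verify: 3 × 14 = 42 ≡ 1 (mod 41)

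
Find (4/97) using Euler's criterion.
(4/97) = 4^{48} mod 97 = 1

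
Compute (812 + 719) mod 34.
1

(812 + 719) = 1531
1531 mod 34 = 1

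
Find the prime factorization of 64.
2^6

Divide by primes starting from smallest:
64 ÷ 2 = 32
32 ÷ 2 = 16
16 ÷ 2 = 8
8 ÷ 2 = 4
4 ÷ 2 = 2
2 ÷ 2 = 1

64 = 2^6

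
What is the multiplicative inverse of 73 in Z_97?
73^(-1) ≡ 4 (mod 97). Verification: 73 × 4 = 292 ≡ 1 (mod 97)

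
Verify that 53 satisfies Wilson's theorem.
(52)! mod 53 = 52. Since this equals -1 (mod 53), Wilson confirms 53 is prime.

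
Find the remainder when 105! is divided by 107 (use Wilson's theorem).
(106)! = (105)! × (106) ≡ -1 (mod 107). So (105)! ≡ -1 × (106)^(-1) ≡ (-1)×(-1) = 1 (mod 107)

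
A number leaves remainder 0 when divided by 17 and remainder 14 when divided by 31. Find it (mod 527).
M = 17 × 31 = 527. M₁ = 31, y₁ ≡ 11 (mod 17). M₂ = 17, y₂ ≡ 11 (mod 31). r = 0×31×11 + 14×17×11 ≡ 510 (mod 527)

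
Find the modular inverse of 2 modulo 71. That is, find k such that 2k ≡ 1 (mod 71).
36

Using Extended Euclidean Algorithm:
gcd(2, 71) = 1
Bezout coefficients: 2 × -35 + 71 × 1 = 1
So 2 × -35 ≡ 1 (mod 71)
The inverse is -35 mod 71 = 36
Verification: 2 × 36 = 72 = 1 × 71 + 1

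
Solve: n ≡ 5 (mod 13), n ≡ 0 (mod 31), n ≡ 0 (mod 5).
M = 13 × 31 × 5 = 2015. M₁ = 155, y₁ ≡ 12 (mod 13). M₂ = 65, y₂ ≡ 21 (mod 31). M₃ = 403, y₃ ≡ 2 (mod 5). n = 5×155×12 + 0×65×21 + 0×403×2 ≡ 1240 (mod 2015)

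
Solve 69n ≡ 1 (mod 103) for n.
3

Using Extended Euclidean Algorithm:
gcd(69, 103) = 1
Bezout coefficients: 69 × 3 + 103 × -2 = 1
So 69 × 3 ≡ 1 (mod 103)
The inverse is 3 mod 103 = 3
Verification: 69 × 3 = 207 = 2 × 103 + 1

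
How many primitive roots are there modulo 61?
16

The number of primitive roots modulo p is φ(p-1) = φ(60)
φ(60) = 16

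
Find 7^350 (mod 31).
Using Fermat: 7^{30} ≡ 1 (mod 31). 350 ≡ 20 (mod 30). So 7^{350} ≡ 7^{20} ≡ 5 (mod 31)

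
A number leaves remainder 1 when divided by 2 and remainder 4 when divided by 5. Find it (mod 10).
M = 2 × 5 = 10. M₁ = 5, y₁ ≡ 1 (mod 2). M₂ = 2, y₂ ≡ 3 (mod 5). m = 1×5×1 + 4×2×3 ≡ 9 (mod 10)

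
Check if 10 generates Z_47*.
p - 1 = 46 has prime divisors 2, 23. Check 10^(46/q) mod 47 for each: 10^(46/2) = 10^23 ≡ 46, 10^(46/23) = 10^2 ≡ 6 (mod 47). None of these is 1, so 10 has order 46 = φ(47), so it is a primitive root mod 47.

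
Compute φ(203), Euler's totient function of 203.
168

Prime factorization: 203 = 7 × 29
Using the formula φ(n) = n × Π(1 - 1/p) for each prime factor p:
φ(203) = 203 × (1 - 1/7) × (1 - 1/29)
φ(203) = 168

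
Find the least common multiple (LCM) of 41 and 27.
1107

First find GCD(41, 27) using the Euclidean algorithm:
41 = 1 × 27 + 14
27 = 1 × 14 + 13
14 = 1 × 13 + 1
13 = 13 × 1 + 0
GCD(41, 27) = 1

LCM formula: LCM(a, b) = (a × b) / GCD(a, b)
LCM(41, 27) = (41 × 27) / 1
LCM(41, 27) = 1107 / 1
LCM(41, 27) = 1107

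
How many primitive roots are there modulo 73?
24

The number of primitive roots modulo p is φ(p-1) = φ(72)
φ(72) = 24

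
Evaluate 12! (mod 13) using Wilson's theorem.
By Wilson's theorem, (12)! ≡ -1 ≡ 12 (mod 13)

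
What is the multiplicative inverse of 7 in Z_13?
2

Using Extended Euclidean Algorithm:
gcd(7, 13) = 1
Bezout coefficients: 7 × 2 + 13 × -1 = 1
So 7 × 2 ≡ 1 (mod 13)
The inverse is 2 mod 13 = 2
Verification: 7 × 2 = 14 = 1 × 13 + 1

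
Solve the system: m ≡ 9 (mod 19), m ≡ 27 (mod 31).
M = 19 × 31 = 589. M₁ = 31, y₁ ≡ 8 (mod 19). M₂ = 19, y₂ ≡ 18 (mod 31). m = 9×31×8 + 27×19×18 ≡ 275 (mod 589)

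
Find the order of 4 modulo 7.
Powers of 4 mod 7: 4^1≡4, 4^2≡2, 4^3≡1. Order = 3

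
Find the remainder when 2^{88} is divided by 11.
By Fermat: 2^{10} ≡ 1 (mod 11). 88 = 8×10 + 8. So 2^{88} ≡ 2^{8} ≡ 3 (mod 11)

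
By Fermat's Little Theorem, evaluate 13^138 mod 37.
By Fermat: 13^{36} ≡ 1 (mod 37). 138 = 3×36 + 30. So 13^{138} ≡ 13^{30} ≡ 27 (mod 37)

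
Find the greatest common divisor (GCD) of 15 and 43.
1

Using the Euclidean algorithm:
15 = 0 × 43 + 15
43 = 2 × 15 + 13
15 = 1 × 13 + 2
13 = 6 × 2 + 1
2 = 2 × 1 + 0

GCD(15, 43) = 1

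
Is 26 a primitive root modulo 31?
p - 1 = 30 has prime divisors 2, 3, 5. Check 26^(30/q) mod 31 for each: 26^(30/2) = 26^15 ≡ 30, 26^(30/3) = 26^10 ≡ 5, 26^(30/5) = 26^6 ≡ 1 (mod 31). Since 26^6 ≡ 1 (mod 31), the order of 26 divides 6 (in fact the order is 6) ≠ 30, so it is not a primitive root.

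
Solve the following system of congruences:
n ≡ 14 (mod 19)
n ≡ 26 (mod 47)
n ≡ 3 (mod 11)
2940

Using the Chinese Remainder Theorem:
M = product of moduli = 9823
For equation 1: M_1 = 517, 517 ≡ 4 (mod 19), inverse of 517 mod 19 is 5 (check: 4 × 5 = 20 ≡ 1 (mod 19))
For equation 2: M_2 = 209, 209 ≡ 21 (mod 47), inverse of 209 mod 47 is 9 (check: 21 × 9 = 189 ≡ 1 (mod 47))
For equation 3: M_3 = 893, 893 ≡ 2 (mod 11), inverse of 893 mod 11 is 6 (check: 2 × 6 = 12 ≡ 1 (mod 11))
Combine: n ≡ Σ r_i×M_i×(M_i⁻¹ mod m_i) = 14×517×5 + 26×209×9 + 3×893×6 = 36190 + 48906 + 16074 = 101170
101170 mod 9823 = 2940
n ≡ 2940 (mod 9823)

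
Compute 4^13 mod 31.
Using repeated squaring. 13 = 8 + 4 + 1 (binary 1101). Repeated squaring mod 31: 4^1 ≡ 4; 4^2 ≡ 4² = 16 ≡ 16; 4^4 ≡ 16² = 256 ≡ 8; 4^8 ≡ 8² = 64 ≡ 2. Multiply: 4^13 = 4^8 × 4^4 × 4^1 ≡ 2 × 8 × 4 (mod 31): 2 × 8 = 16 ≡ 16; 16 × 4 = 64 ≡ 2. So 4^13 ≡ 2 (mod 31).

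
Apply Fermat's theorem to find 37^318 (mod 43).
By Fermat: 37^{42} ≡ 1 (mod 43). 318 = 7×42 + 24. So 37^{318} ≡ 37^{24} ≡ 1 (mod 43)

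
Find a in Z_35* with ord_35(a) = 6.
4 has order 6 mod 35 since 4^{6} ≡ 1 (mod 35) and no smaller power works.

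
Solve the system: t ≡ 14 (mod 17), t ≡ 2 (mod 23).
M = 17 × 23 = 391. M₁ = 23, y₁ ≡ 3 (mod 17). M₂ = 17, y₂ ≡ 19 (mod 23). t = 14×23×3 + 2×17×19 ≡ 48 (mod 391)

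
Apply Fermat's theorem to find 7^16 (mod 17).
By Fermat's Little Theorem, 7^{16} ≡ 1 (mod 17) since 17 is prime and gcd(7, 17) = 1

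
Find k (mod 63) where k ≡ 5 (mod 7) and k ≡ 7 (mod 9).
M = 7 × 9 = 63. M₁ = 9, y₁ ≡ 4 (mod 7). M₂ = 7, y₂ ≡ 4 (mod 9). k = 5×9×4 + 7×7×4 ≡ 61 (mod 63)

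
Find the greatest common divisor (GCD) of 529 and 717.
1

Using the Euclidean algorithm:
529 = 0 × 717 + 529
717 = 1 × 529 + 188
529 = 2 × 188 + 153
188 = 1 × 153 + 35
153 = 4 × 35 + 13
35 = 2 × 13 + 9
13 = 1 × 9 + 4
9 = 2 × 4 + 1
4 = 4 × 1 + 0

GCD(529, 717) = 1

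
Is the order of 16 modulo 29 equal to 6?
No, the actual order is 7, not 6.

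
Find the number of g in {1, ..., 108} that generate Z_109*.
Number of primitive roots mod 109 = φ(108) = 36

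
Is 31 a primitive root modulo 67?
Yes

To verify, check if 31^(66/q) ≢ 1 (mod 67) for each prime divisor q of 66
Divisors of 66 = 66: [1, 2, 3, 6, 11, 22, 33, 66]
  31^(66/11) = 31^6 ≡ 40 (mod 67)
  31^(66/2) = 31^33 ≡ 66 (mod 67)
  31^(66/3) = 31^22 ≡ 29 (mod 67)
Conclusion: 31 is a primitive root modulo 67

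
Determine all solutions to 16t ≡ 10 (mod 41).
16

Since gcd(16, 41) = 1 divides 10, a solution exists.
Multiply both sides by the inverse of 16 mod 41:
  16^(-1) mod 41 = 18
  x ≡ 18 × 10 ≡ 180 ≡ 16 (mod 41)
Verification: 16 × 16 = 256 = 6 × 41 + 10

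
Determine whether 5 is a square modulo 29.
By Euler's criterion: 5^{14} ≡ 1 (mod 29). Since this equals 1, 5 is a QR.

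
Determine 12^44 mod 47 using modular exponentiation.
Using repeated squaring. 44 = 32 + 8 + 4 (binary 101100). Repeated squaring mod 47: 12^1 ≡ 12; 12^2 ≡ 12² = 144 ≡ 3; 12^4 ≡ 3² = 9 ≡ 9; 12^8 ≡ 9² = 81 ≡ 34; 12^16 ≡ 34² = 1156 ≡ 28; 12^32 ≡ 28² = 784 ≡ 32. Multiply: 12^44 = 12^32 × 12^8 × 12^4 ≡ 32 × 34 × 9 (mod 47): 32 × 34 = 1088 ≡ 7; 7 × 9 = 63 ≡ 16. So 12^44 ≡ 16 (mod 47).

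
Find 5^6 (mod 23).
6 = 4 + 2 (binary 110). Repeated squaring mod 23: 5^1 ≡ 5; 5^2 ≡ 5² = 25 ≡ 2; 5^4 ≡ 2² = 4 ≡ 4. Multiply: 5^6 = 5^4 × 5^2 ≡ 4 × 2 (mod 23): 4 × 2 = 8 ≡ 8. So 5^6 ≡ 8 (mod 23).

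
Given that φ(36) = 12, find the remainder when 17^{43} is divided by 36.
By Euler: 17^{12} ≡ 1 (mod 36) since gcd(17, 36) = 1. 43 = 3×12 + 7. So 17^{43} ≡ 17^{7} ≡ 17 (mod 36)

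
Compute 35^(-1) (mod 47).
35^(-1) ≡ 43 (mod 47). Verification: 35 × 43 = 1505 ≡ 1 (mod 47)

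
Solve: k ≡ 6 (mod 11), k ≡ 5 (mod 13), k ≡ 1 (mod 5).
M = 11 × 13 × 5 = 715. M₁ = 65, y₁ ≡ 10 (mod 11). M₂ = 55, y₂ ≡ 9 (mod 13). M₃ = 143, y₃ ≡ 2 (mod 5). k = 6×65×10 + 5×55×9 + 1×143×2 ≡ 226 (mod 715)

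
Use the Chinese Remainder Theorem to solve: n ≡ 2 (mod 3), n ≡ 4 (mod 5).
M = 3 × 5 = 15. M₁ = 5, y₁ ≡ 2 (mod 3). M₂ = 3, y₂ ≡ 2 (mod 5). n = 2×5×2 + 4×3×2 ≡ 14 (mod 15)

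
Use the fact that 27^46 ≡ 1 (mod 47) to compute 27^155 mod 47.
By Fermat: 27^{46} ≡ 1 (mod 47). 155 = 3×46 + 17. So 27^{155} ≡ 27^{17} ≡ 8 (mod 47)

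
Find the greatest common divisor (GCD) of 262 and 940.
2

Using the Euclidean algorithm:
262 = 0 × 940 + 262
940 = 3 × 262 + 154
262 = 1 × 154 + 108
154 = 1 × 108 + 46
108 = 2 × 46 + 16
46 = 2 × 16 + 14
16 = 1 × 14 + 2
14 = 7 × 2 + 0

GCD(262, 940) = 2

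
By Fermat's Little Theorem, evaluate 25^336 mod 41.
By Fermat: 25^{40} ≡ 1 (mod 41). 336 = 8×40 + 16. So 25^{336} ≡ 25^{16} ≡ 16 (mod 41)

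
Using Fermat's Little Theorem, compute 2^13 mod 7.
By Fermat: 2^{6} ≡ 1 (mod 7). 13 = 2×6 + 1. So 2^{13} ≡ 2^{1} ≡ 2 (mod 7)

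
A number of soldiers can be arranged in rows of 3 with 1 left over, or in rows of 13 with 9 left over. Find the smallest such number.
M = 3 × 13 = 39. M₁ = 13, y₁ ≡ 1 (mod 3). M₂ = 3, y₂ ≡ 9 (mod 13). z = 1×13×1 + 9×3×9 ≡ 22 (mod 39). The smallest positive such number is 22.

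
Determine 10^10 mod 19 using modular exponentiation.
10 = 8 + 2 (binary 1010). Repeated squaring mod 19: 10^1 ≡ 10; 10^2 ≡ 10² = 100 ≡ 5; 10^4 ≡ 5² = 25 ≡ 6; 10^8 ≡ 6² = 36 ≡ 17. Multiply: 10^10 = 10^8 × 10^2 ≡ 17 × 5 (mod 19): 17 × 5 = 85 ≡ 9. So 10^10 ≡ 9 (mod 19).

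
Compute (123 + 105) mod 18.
12

(123 + 105) = 228
228 mod 18 = 12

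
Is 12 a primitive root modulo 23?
p - 1 = 22 has prime divisors 2, 11. Check 12^(22/q) mod 23 for each: 12^(22/2) = 12^11 ≡ 1, 12^(22/11) = 12^2 ≡ 6 (mod 23). Since 12^11 ≡ 1 (mod 23), the order of 12 divides 11 (in fact the order is 11) ≠ 22, so it is not a primitive root.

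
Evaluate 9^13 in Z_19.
Using repeated squaring. 13 = 8 + 4 + 1 (binary 1101). Repeated squaring mod 19: 9^1 ≡ 9; 9^2 ≡ 9² = 81 ≡ 5; 9^4 ≡ 5² = 25 ≡ 6; 9^8 ≡ 6² = 36 ≡ 17. Multiply: 9^13 = 9^8 × 9^4 × 9^1 ≡ 17 × 6 × 9 (mod 19): 17 × 6 = 102 ≡ 7; 7 × 9 = 63 ≡ 6. So 9^13 ≡ 6 (mod 19).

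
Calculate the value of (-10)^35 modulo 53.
Using repeated squaring. (-10) ≡ 43 (mod 53). 35 = 32 + 2 + 1 (binary 100011). Repeated squaring mod 53: 43^1 ≡ 43; 43^2 ≡ 43² = 1849 ≡ 47; 43^4 ≡ 47² = 2209 ≡ 36; 43^8 ≡ 36² = 1296 ≡ 24; 43^16 ≡ 24² = 576 ≡ 46; 43^32 ≡ 46² = 2116 ≡ 49. Multiply: (-10)^35 ≡ 43^32 × 43^2 × 43^1 ≡ 49 × 47 × 43 (mod 53): 49 × 47 = 2303 ≡ 24; 24 × 43 = 1032 ≡ 25. So (-10)^35 ≡ 25 (mod 53).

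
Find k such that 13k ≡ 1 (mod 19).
13^(-1) ≡ 3 (mod 19). Verification: 13 × 3 = 39 ≡ 1 (mod 19)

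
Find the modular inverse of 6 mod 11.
6^(-1) ≡ 2 (mod 11). Verification: 6 × 2 = 12 ≡ 1 (mod 11)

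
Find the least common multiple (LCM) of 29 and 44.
1276

First find GCD(29, 44) using the Euclidean algorithm:
29 = 0 × 44 + 29
44 = 1 × 29 + 15
29 = 1 × 15 + 14
15 = 1 × 14 + 1
14 = 14 × 1 + 0
GCD(29, 44) = 1

LCM formula: LCM(a, b) = (a × b) / GCD(a, b)
LCM(29, 44) = (29 × 44) / 1
LCM(29, 44) = 1276 / 1
LCM(29, 44) = 1276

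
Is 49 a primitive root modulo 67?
No

To verify, check if 49^(66/q) ≢ 1 (mod 67) for each prime divisor q of 66
Divisors of 66 = 66: [1, 2, 3, 6, 11, 22, 33, 66]
  49^(66/11) = 49^6 ≡ 9 (mod 67)
  49^(66/2) = 49^33 ≡ 1 (mod 67)
  49^(66/3) = 49^22 ≡ 37 (mod 67)
Conclusion: 49 is not a primitive root modulo 67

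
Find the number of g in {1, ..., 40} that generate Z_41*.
Number of primitive roots mod 41 = φ(40) = 16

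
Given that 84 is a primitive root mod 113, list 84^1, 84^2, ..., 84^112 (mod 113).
g^1, g^2, ..., g^{112} mod 113: {84, 50, 19, 14, 46, 22, 40, 83, 79, 82, 108, 32, 89, 18, 43, 109, 3, 26, 37, 57, 42, 25, 66, 7, 23, 11, 20, 98, 96, 41, 54, 16, 101, 9, 78, 111, 58, 13, 75, 85, 21, 69, 33, 60, 68, 62, 10, 49, 48, 77, 27, 8, 107, 61, 39, 112, 29, 63, 94, 99, 67, 91, 73, 30, 34, 31, 5, 81, 24, 95, 70, 4, 110, 87, 76, 56, 71, 88, 47, 106, 90, 102, 93, 15, 17, 72, 59, 97, 12, 104, 35, 2, 55, 100, 38, 28, 92, 44, 80, 53, 45, 51, 103, 64, 65, 36, 86, 105, 6, 52, 74, 1}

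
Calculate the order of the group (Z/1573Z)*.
1320

Prime factorization: 1573 = 11^2 × 13
Using the formula φ(n) = n × Π(1 - 1/p) for each prime factor p:
φ(1573) = 1573 × (1 - 1/11) × (1 - 1/13)
φ(1573) = 1320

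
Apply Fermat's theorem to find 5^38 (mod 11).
By Fermat: 5^{10} ≡ 1 (mod 11). 38 = 3×10 + 8. So 5^{38} ≡ 5^{8} ≡ 4 (mod 11)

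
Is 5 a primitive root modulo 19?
No

To verify, check if 5^(18/q) ≢ 1 (mod 19) for each prime divisor q of 18
Divisors of 18 = 18: [1, 2, 3, 6, 9, 18]
  5^(18/2) = 5^9 ≡ 1 (mod 19)
  5^(18/3) = 5^6 ≡ 7 (mod 19)
Conclusion: 5 is not a primitive root modulo 19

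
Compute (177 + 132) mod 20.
9

(177 + 132) = 309
309 mod 20 = 9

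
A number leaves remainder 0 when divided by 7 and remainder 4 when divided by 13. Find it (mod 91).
M = 7 × 13 = 91. M₁ = 13, y₁ ≡ 6 (mod 7). M₂ = 7, y₂ ≡ 2 (mod 13). k = 0×13×6 + 4×7×2 ≡ 56 (mod 91)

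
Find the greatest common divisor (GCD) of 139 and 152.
1

Using the Euclidean algorithm:
139 = 0 × 152 + 139
152 = 1 × 139 + 13
139 = 10 × 13 + 9
13 = 1 × 9 + 4
9 = 2 × 4 + 1
4 = 4 × 1 + 0

GCD(139, 152) = 1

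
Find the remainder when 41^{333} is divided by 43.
By Fermat: 41^{42} ≡ 1 (mod 43). 333 = 7×42 + 39. So 41^{333} ≡ 41^{39} ≡ 16 (mod 43)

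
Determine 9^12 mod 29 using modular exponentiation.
Using repeated squaring. 12 = 8 + 4 (binary 1100). Repeated squaring mod 29: 9^1 ≡ 9; 9^2 ≡ 9² = 81 ≡ 23; 9^4 ≡ 23² = 529 ≡ 7; 9^8 ≡ 7² = 49 ≡ 20. Multiply: 9^12 = 9^8 × 9^4 ≡ 20 × 7 (mod 29): 20 × 7 = 140 ≡ 24. So 9^12 ≡ 24 (mod 29).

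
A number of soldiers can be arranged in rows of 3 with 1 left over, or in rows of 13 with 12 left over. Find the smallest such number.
M = 3 × 13 = 39. M₁ = 13, y₁ ≡ 1 (mod 3). M₂ = 3, y₂ ≡ 9 (mod 13). n = 1×13×1 + 12×3×9 ≡ 25 (mod 39). The smallest positive such number is 25.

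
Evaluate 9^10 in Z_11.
10 = 8 + 2 (binary 1010). Repeated squaring mod 11: 9^1 ≡ 9; 9^2 ≡ 9² = 81 ≡ 4; 9^4 ≡ 4² = 16 ≡ 5; 9^8 ≡ 5² = 25 ≡ 3. Multiply: 9^10 = 9^8 × 9^2 ≡ 3 × 4 (mod 11): 3 × 4 = 12 ≡ 1. So 9^10 ≡ 1 (mod 11).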